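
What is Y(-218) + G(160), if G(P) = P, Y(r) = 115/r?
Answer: 34765/218 ≈ 159.47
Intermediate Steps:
Y(-218) + G(160) = 115/(-218) + 160 = 115*(-1/218) + 160 = -115/218 + 160 = 34765/218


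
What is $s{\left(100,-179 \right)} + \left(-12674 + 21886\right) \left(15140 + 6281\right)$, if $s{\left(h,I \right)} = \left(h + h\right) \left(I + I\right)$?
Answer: $197258652$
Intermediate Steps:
$s{\left(h,I \right)} = 4 I h$ ($s{\left(h,I \right)} = 2 h 2 I = 4 I h$)
$s{\left(100,-179 \right)} + \left(-12674 + 21886\right) \left(15140 + 6281\right) = 4 \left(-179\right) 100 + \left(-12674 + 21886\right) \left(15140 + 6281\right) = -71600 + 9212 \cdot 21421 = -71600 + 197330252 = 197258652$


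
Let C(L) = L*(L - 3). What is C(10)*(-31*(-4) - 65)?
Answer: 4130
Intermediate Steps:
C(L) = L*(-3 + L)
C(10)*(-31*(-4) - 65) = (10*(-3 + 10))*(-31*(-4) - 65) = (10*7)*(124 - 65) = 70*59 = 4130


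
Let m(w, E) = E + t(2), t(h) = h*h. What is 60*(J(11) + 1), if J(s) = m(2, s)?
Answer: 960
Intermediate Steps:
t(h) = h²
m(w, E) = 4 + E (m(w, E) = E + 2² = E + 4 = 4 + E)
J(s) = 4 + s
60*(J(11) + 1) = 60*((4 + 11) + 1) = 60*(15 + 1) = 60*16 = 960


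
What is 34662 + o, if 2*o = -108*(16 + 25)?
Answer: 32448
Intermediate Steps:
o = -2214 (o = (-108*(16 + 25))/2 = (-108*41)/2 = (½)*(-4428) = -2214)
34662 + o = 34662 - 2214 = 32448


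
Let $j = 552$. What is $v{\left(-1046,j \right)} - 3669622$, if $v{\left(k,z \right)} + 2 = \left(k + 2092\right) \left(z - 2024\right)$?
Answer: $-5209336$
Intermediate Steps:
$v{\left(k,z \right)} = -2 + \left(-2024 + z\right) \left(2092 + k\right)$ ($v{\left(k,z \right)} = -2 + \left(k + 2092\right) \left(z - 2024\right) = -2 + \left(2092 + k\right) \left(-2024 + z\right) = -2 + \left(-2024 + z\right) \left(2092 + k\right)$)
$v{\left(-1046,j \right)} - 3669622 = \left(-4234210 - -2117104 + 2092 \cdot 552 - 577392\right) - 3669622 = \left(-4234210 + 2117104 + 1154784 - 577392\right) - 3669622 = -1539714 - 3669622 = -5209336$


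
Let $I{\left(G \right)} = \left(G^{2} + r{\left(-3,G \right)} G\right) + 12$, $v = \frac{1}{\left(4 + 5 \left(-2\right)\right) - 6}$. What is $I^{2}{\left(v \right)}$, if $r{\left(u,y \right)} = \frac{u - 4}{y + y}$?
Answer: $\frac{1500625}{20736} \approx 72.368$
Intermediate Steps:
$r{\left(u,y \right)} = \frac{-4 + u}{2 y}$
$v = - \frac{1}{12}$ ($v = \frac{1}{\left(4 - 10\right) - 6} = \frac{1}{-6 - 6} = \frac{1}{-12} = - \frac{1}{12} \approx -0.083333$)
$I{\left(G \right)} = \frac{17}{2} + G^{2}$ ($I{\left(G \right)} = \left(G^{2} + \frac{-4 - 3}{2 G} G\right) + 12 = \left(G^{2} + \frac{1}{2} \frac{1}{G} \left(-7\right) G\right) + 12 = \left(G^{2} + - \frac{7}{2 G} G\right) + 12 = \left(G^{2} - \frac{7}{2}\right) + 12 = \left(- \frac{7}{2} + G^{2}\right) + 12 = \frac{17}{2} + G^{2}$)
$I^{2}{\left(v \right)} = \left(\frac{17}{2} + \left(- \frac{1}{12}\right)^{2}\right)^{2} = \left(\frac{17}{2} + \frac{1}{144}\right)^{2} = \left(\frac{1225}{144}\right)^{2} = \frac{1500625}{20736}$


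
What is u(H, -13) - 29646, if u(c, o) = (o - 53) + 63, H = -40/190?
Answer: -29649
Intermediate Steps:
H = -4/19 (H = -40*1/190 = -4/19 ≈ -0.21053)
u(c, o) = 10 + o (u(c, o) = (-53 + o) + 63 = 10 + o)
u(H, -13) - 29646 = (10 - 13) - 29646 = -3 - 29646 = -29649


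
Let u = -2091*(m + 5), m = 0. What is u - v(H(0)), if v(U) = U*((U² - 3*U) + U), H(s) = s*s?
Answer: -10455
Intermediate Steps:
H(s) = s²
v(U) = U*(U² - 2*U)
u = -10455 (u = -2091*(0 + 5) = -2091*5 = -697*15 = -10455)
u - v(H(0)) = -10455 - (0²)²*(-2 + 0²) = -10455 - 0²*(-2 + 0) = -10455 - 0*(-2) = -10455 - 1*0 = -10455 + 0 = -10455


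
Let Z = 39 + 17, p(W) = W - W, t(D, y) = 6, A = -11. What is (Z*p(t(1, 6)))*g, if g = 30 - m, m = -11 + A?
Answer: 0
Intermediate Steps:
p(W) = 0
m = -22 (m = -11 - 11 = -22)
Z = 56
g = 52 (g = 30 - 1*(-22) = 30 + 22 = 52)
(Z*p(t(1, 6)))*g = (56*0)*52 = 0*52 = 0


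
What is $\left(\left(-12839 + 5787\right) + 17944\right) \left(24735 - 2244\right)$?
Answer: $244971972$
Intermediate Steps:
$\left(\left(-12839 + 5787\right) + 17944\right) \left(24735 - 2244\right) = \left(-7052 + 17944\right) 22491 = 10892 \cdot 22491 = 244971972$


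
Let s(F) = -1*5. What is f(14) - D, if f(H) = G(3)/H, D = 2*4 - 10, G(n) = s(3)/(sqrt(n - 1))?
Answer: 2 - 5*sqrt(2)/28 ≈ 1.7475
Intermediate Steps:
s(F) = -5
G(n) = -5/sqrt(-1 + n) (G(n) = -5/sqrt(n - 1) = -5/sqrt(-1 + n))
D = -2 (D = 8 - 10 = -2)
f(H) = -5*sqrt(2)/(2*H) (f(H) = (-5/sqrt(-1 + 3))/H = (-5*sqrt(2)/2)/H = -5*sqrt(2)/(2*H))
f(14) - D = -5/2*sqrt(2)/14 - 1*(-2) = -5/2*sqrt(2)*1/14 + 2 = -5*sqrt(2)/28 + 2 = 2 - 5*sqrt(2)/28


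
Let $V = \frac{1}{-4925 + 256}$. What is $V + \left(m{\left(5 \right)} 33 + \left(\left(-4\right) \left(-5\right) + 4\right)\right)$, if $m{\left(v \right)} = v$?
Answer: $\frac{882440}{4669} \approx 189.0$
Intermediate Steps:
$V = - \frac{1}{4669}$ ($V = \frac{1}{-4669} = - \frac{1}{4669} \approx -0.00021418$)
$V + \left(m{\left(5 \right)} 33 + \left(\left(-4\right) \left(-5\right) + 4\right)\right) = - \frac{1}{4669} + \left(5 \cdot 33 + \left(\left(-4\right) \left(-5\right) + 4\right)\right) = - \frac{1}{4669} + \left(165 + \left(20 + 4\right)\right) = - \frac{1}{4669} + \left(165 + 24\right) = - \frac{1}{4669} + 189 = \frac{882440}{4669}$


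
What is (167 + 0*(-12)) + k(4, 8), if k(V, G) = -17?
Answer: 150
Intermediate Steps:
(167 + 0*(-12)) + k(4, 8) = (167 + 0*(-12)) - 17 = (167 + 0) - 17 = 167 - 17 = 150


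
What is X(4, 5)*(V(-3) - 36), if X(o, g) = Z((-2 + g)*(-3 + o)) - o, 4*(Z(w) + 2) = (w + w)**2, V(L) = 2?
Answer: -102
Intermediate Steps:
Z(w) = -2 + w**2 (Z(w) = -2 + (w + w)**2/4 = -2 + (2*w)**2/4 = -2 + (4*w**2)/4 = -2 + w**2)
X(o, g) = -2 - o + (-3 + o)**2*(-2 + g)**2 (X(o, g) = (-2 + ((-2 + g)*(-3 + o))**2) - o = (-2 + ((-3 + o)*(-2 + g))**2) - o = (-2 + (-3 + o)**2*(-2 + g)**2) - o = -2 - o + (-3 + o)**2*(-2 + g)**2)
X(4, 5)*(V(-3) - 36) = (-2 + (6 - 3*5 - 2*4 + 5*4)**2 - 1*4)*(2 - 36) = (-2 + (6 - 15 - 8 + 20)**2 - 4)*(-34) = (-2 + 3**2 - 4)*(-34) = (-2 + 9 - 4)*(-34) = 3*(-34) = -102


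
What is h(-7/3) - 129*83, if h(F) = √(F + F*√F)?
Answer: -10707 + √(-21 - 7*I*√21)/3 ≈ -10706.0 - 1.8157*I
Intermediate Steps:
h(F) = √(F + F^(3/2))
h(-7/3) - 129*83 = √(-7/3 + (-7/3)^(3/2)) - 129*83 = √(-7*⅓ + (-7*⅓)^(3/2)) - 10707 = √(-7/3 + (-7/3)^(3/2)) - 10707 = √(-7/3 - 7*I*√21/9) - 10707 = -10707 + √(-7/3 - 7*I*√21/9)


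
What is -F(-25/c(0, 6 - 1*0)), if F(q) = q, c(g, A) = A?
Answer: 25/6 ≈ 4.1667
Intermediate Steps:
-F(-25/c(0, 6 - 1*0)) = -(-25)/(6 - 1*0) = -(-25)/(6 + 0) = -(-25)/6 = -1*(-25/6) = 25/6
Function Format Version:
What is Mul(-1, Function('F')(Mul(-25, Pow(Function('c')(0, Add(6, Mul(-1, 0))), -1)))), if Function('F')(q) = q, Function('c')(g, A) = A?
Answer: Rational(25, 6) ≈ 4.1667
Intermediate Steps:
Mul(-1, Function('F')(Mul(-25, Pow(Function('c')(0, Add(6, Mul(-1, 0))), -1)))) = Mul(-1, Mul(-25, Pow(Add(6, Mul(-1, 0)), -1))) = Mul(-1, Mul(-25, Pow(Add(6, 0), -1))) = Mul(-1, Mul(-25, Pow(6, -1))) = Mul(-1, Mul(-25, Rational(1, 6))) = Mul(-1, Rational(-25, 6)) = Rational(25, 6)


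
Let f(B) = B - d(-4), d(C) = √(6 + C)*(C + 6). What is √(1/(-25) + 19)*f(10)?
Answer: 2*√474*(5 - √2)/5 ≈ 31.227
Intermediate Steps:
d(C) = (6 + C)^(3/2) (d(C) = √(6 + C)*(6 + C) = (6 + C)^(3/2))
f(B) = B - 2*√2 (f(B) = B - (6 - 4)^(3/2) = B - 2^(3/2) = B - 2*√2)
√(1/(-25) + 19)*f(10) = √(1/(-25) + 19)*(10 - 2*√2) = √(-1/25 + 19)*(10 - 2*√2) = √(474/25)*(10 - 2*√2) = (√474/5)*(10 - 2*√2) = √474*(10 - 2*√2)/5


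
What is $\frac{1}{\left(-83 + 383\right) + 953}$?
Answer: $\frac{1}{1253} \approx 0.00079808$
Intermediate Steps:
$\frac{1}{\left(-83 + 383\right) + 953} = \frac{1}{300 + 953} = \frac{1}{1253}$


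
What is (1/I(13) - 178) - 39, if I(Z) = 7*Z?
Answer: -19746/91 ≈ -216.99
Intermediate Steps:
(1/I(13) - 178) - 39 = (1/(7*13) - 178) - 39 = (1/91 - 178) - 39 = -16197/91 - 39 = -19746/91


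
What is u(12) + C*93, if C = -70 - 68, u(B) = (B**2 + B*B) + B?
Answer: -12534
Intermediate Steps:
u(B) = B + 2*B**2 (u(B) = (B**2 + B**2) + B = 2*B**2 + B = B + 2*B**2)
C = -138
u(12) + C*93 = 12*(1 + 2*12) - 138*93 = 12*(1 + 24) - 12834 = 12*25 - 12834 = 300 - 12834 = -12534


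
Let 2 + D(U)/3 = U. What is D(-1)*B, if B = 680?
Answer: -6120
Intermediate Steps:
D(U) = -6 + 3*U
D(-1)*B = (-6 + 3*(-1))*680 = (-6 - 3)*680 = -9*680 = -6120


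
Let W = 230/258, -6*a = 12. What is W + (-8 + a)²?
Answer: 13015/129 ≈ 100.89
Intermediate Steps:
a = -2 (a = -⅙*12 = -2)
W = 115/129 (W = 230*(1/258) = 115/129 ≈ 0.89147)
W + (-8 + a)² = 115/129 + (-8 - 2)² = 115/129 + (-10)² = 115/129 + 100 = 13015/129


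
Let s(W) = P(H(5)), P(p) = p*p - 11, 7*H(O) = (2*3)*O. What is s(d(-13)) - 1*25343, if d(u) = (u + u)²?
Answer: -1241446/49 ≈ -25336.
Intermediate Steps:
H(O) = 6*O/7 (H(O) = ((2*3)*O)/7 = (6*O)/7 = 6*O/7)
d(u) = 4*u² (d(u) = (2*u)² = 4*u²)
P(p) = -11 + p² (P(p) = p² - 11 = -11 + p²)
s(W) = 361/49 (s(W) = -11 + ((6/7)*5)² = -11 + (30/7)² = -11 + 900/49 = 361/49)
s(d(-13)) - 1*25343 = 361/49 - 1*25343 = 361/49 - 25343 = -1241446/49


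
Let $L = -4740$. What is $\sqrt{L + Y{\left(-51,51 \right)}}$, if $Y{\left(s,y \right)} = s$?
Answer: $i \sqrt{4791} \approx 69.217 i$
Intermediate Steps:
$\sqrt{L + Y{\left(-51,51 \right)}} = \sqrt{-4740 - 51} = \sqrt{-4791} = i \sqrt{4791}$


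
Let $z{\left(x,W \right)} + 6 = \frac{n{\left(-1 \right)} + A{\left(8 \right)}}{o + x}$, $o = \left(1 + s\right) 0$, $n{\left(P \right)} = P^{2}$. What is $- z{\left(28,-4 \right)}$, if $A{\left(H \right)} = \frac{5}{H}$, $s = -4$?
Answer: $\frac{1331}{224} \approx 5.942$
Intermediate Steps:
$o = 0$ ($o = \left(1 - 4\right) 0 = \left(-3\right) 0 = 0$)
$z{\left(x,W \right)} = -6 + \frac{13}{8 x}$ ($z{\left(x,W \right)} = -6 + \frac{\left(-1\right)^{2} + \frac{5}{8}}{0 + x} = -6 + \frac{1 + 5 \cdot \frac{1}{8}}{x} = -6 + \frac{1 + \frac{5}{8}}{x} = -6 + \frac{13}{8 x}$)
$- z{\left(28,-4 \right)} = - (-6 + \frac{13}{8 \cdot 28}) = - (-6 + \frac{13}{8} \cdot \frac{1}{28}) = - (-6 + \frac{13}{224}) = \left(-1\right) \left(- \frac{1331}{224}\right) = \frac{1331}{224}$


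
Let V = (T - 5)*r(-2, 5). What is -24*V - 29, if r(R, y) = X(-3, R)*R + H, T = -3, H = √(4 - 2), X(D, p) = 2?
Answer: -797 + 192*√2 ≈ -525.47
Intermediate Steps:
H = √2 ≈ 1.4142
r(R, y) = √2 + 2*R (r(R, y) = 2*R + √2 = √2 + 2*R)
V = 32 - 8*√2 (V = (-3 - 5)*(√2 + 2*(-2)) = -8*(√2 - 4) = -8*(-4 + √2) = 32 - 8*√2 ≈ 20.686)
-24*V - 29 = -24*(32 - 8*√2) - 29 = (-768 + 192*√2) - 29 = -797 + 192*√2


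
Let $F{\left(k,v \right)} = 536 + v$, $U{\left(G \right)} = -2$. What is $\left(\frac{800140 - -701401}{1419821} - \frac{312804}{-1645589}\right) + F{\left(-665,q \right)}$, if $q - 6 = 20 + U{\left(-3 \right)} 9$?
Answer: $\frac{1273939394886269}{2336441819569} \approx 545.25$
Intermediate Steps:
$q = 8$ ($q = 6 + \left(20 - 18\right) = 6 + 2 = 8$)
$\left(\frac{800140 - -701401}{1419821} - \frac{312804}{-1645589}\right) + F{\left(-665,q \right)} = \left(\frac{800140 - -701401}{1419821} - \frac{312804}{-1645589}\right) + \left(536 + 8\right) = \left(\left(800140 + 701401\right) \frac{1}{1419821} - - \frac{312804}{1645589}\right) + 544 = \left(1501541 \cdot \frac{1}{1419821} + \frac{312804}{1645589}\right) + 544 = \left(\frac{1501541}{1419821} + \frac{312804}{1645589}\right) + 544 = \frac{2915045040733}{2336441819569} + 544 = \frac{1273939394886269}{2336441819569}$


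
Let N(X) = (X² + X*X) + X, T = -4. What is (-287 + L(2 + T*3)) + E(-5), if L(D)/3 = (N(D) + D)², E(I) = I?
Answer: 96908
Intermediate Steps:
N(X) = X + 2*X² (N(X) = (X² + X²) + X = 2*X² + X = X + 2*X²)
L(D) = 3*(D + D*(1 + 2*D))² (L(D) = 3*(D*(1 + 2*D) + D)² = 3*(D + D*(1 + 2*D))²)
(-287 + L(2 + T*3)) + E(-5) = (-287 + 12*(2 - 4*3)²*(1 + (2 - 4*3))²) - 5 = (-287 + 12*(2 - 12)²*(1 + (2 - 12))²) - 5 = (-287 + 12*(-10)²*(1 - 10)²) - 5 = (-287 + 12*100*(-9)²) - 5 = (-287 + 12*100*81) - 5 = (-287 + 97200) - 5 = 96913 - 5 = 96908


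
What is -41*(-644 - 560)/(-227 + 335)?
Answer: 12341/27 ≈ 457.07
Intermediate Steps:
-41*(-644 - 560)/(-227 + 335) = -(-49364)/108 = -41*(-301/27) = 12341/27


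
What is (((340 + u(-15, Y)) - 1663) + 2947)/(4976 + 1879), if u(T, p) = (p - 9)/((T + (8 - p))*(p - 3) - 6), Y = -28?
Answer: 213401/900747 ≈ 0.23692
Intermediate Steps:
u(T, p) = (-9 + p)/(-6 + (-3 + p)*(8 + T - p)) (u(T, p) = (-9 + p)/((8 + T - p)*(-3 + p) - 6) = (-9 + p)/((-3 + p)*(8 + T - p) - 6) = (-9 + p)/(-6 + (-3 + p)*(8 + T - p)))
(((340 + u(-15, Y)) - 1663) + 2947)/(4976 + 1879) = (((340 + (9 - 1*(-28))/(30 + (-28)² - 11*(-28) + 3*(-15) - 1*(-15)*(-28))) - 1663) + 2947)/(4976 + 1879) = (((340 + (9 + 28)/(30 + 784 + 308 - 45 - 420)) - 1663) + 2947)/6855 = (((340 + 37/657) - 1663) + 2947)*(1/6855) = ((223417/657 - 1663) + 2947)*(1/6855) = (-869174/657 + 2947)*(1/6855) = (1067005/657)*(1/6855) = 213401/900747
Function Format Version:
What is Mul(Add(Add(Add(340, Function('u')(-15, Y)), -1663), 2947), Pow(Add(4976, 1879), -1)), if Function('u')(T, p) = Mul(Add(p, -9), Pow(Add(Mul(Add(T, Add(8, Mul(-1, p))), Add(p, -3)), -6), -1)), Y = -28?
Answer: Rational(213401, 900747) ≈ 0.23692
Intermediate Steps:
Function('u')(T, p) = Mul(Pow(Add(-6, Mul(Add(-3, p), Add(8, T, Mul(-1, p)))), -1), Add(-9, p)) (Function('u')(T, p) = Mul(Add(-9, p), Pow(Add(Mul(Add(8, T, Mul(-1, p)), Add(-3, p)), -6), -1)) = Mul(Add(-9, p), Pow(Add(Mul(Add(-3, p), Add(8, T, Mul(-1, p))), -6), -1)) = Mul(Add(-9, p), Pow(Add(-6, Mul(Add(-3, p), Add(8, T, Mul(-1, p)))), -1)) = Mul(Pow(Add(-6, Mul(Add(-3, p), Add(8, T, Mul(-1, p)))), -1), Add(-9, p)))
Mul(Add(Add(Add(340, Function('u')(-15, Y)), -1663), 2947), Pow(Add(4976, 1879), -1)) = Mul(Add(Add(Add(340, Mul(Pow(Add(30, Pow(-28, 2), Mul(-11, -28), Mul(3, -15), Mul(-1, -15, -28)), -1), Add(9, Mul(-1, -28)))), -1663), 2947), Pow(Add(4976, 1879), -1)) = Mul(Add(Add(Add(340, Mul(Pow(Add(30, 784, 308, -45, -420), -1), Add(9, 28))), -1663), 2947), Pow(6855, -1)) = Mul(Add(Add(Add(340, Mul(Pow(657, -1), 37)), -1663), 2947), Rational(1, 6855)) = Mul(Add(Add(Add(340, Mul(Rational(1, 657), 37)), -1663), 2947), Rational(1, 6855)) = Mul(Add(Add(Add(340, Rational(37, 657)), -1663), 2947), Rational(1, 6855)) = Mul(Add(Add(Rational(223417, 657), -1663), 2947), Rational(1, 6855)) = Mul(Add(Rational(-869174, 657), 2947), Rational(1, 6855)) = Mul(Rational(1067005, 657), Rational(1, 6855)) = Rational(213401, 900747)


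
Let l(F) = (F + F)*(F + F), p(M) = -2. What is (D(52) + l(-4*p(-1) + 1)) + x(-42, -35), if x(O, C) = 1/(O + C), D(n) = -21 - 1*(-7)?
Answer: 23869/77 ≈ 309.99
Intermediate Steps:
D(n) = -14 (D(n) = -21 + 7 = -14)
l(F) = 4*F² (l(F) = (2*F)*(2*F) = 4*F²)
x(O, C) = 1/(C + O)
(D(52) + l(-4*p(-1) + 1)) + x(-42, -35) = (-14 + 4*(-4*(-2) + 1)²) + 1/(-35 - 42) = (-14 + 4*(8 + 1)²) + 1/(-77) = (-14 + 4*9²) - 1/77 = (-14 + 4*81) - 1/77 = (-14 + 324) - 1/77 = 310 - 1/77 = 23869/77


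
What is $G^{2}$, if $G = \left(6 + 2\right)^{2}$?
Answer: $4096$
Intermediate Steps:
$G = 64$ ($G = 8^{2} = 64$)
$G^{2} = 64^{2} = 4096$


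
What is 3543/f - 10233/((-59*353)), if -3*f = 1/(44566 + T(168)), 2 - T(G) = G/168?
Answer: -9865804935528/20827 ≈ -4.7370e+8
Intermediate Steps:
T(G) = 2 - G/168
f = -1/133701 (f = -1/(3*(44566 + (2 - 1/168*168))) = -1/(3*(44566 + (2 - 1))) = -1/(3*(44566 + 1)) = -1/3/44567 = -1/3*1/44567 = -1/133701 ≈ -7.4794e-6)
3543/f - 10233/((-59*353)) = 3543/(-1/133701) - 10233/((-59*353)) = 3543*(-133701) - 10233/(-20827) = -473702643 - 10233*(-1/20827) = -473702643 + 10233/20827 = -9865804935528/20827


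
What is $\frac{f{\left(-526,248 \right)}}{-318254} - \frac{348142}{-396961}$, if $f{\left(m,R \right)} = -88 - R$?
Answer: $\frac{55465481482}{63167213047} \approx 0.87807$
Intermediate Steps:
$\frac{f{\left(-526,248 \right)}}{-318254} - \frac{348142}{-396961} = \frac{-88 - 248}{-318254} - \frac{348142}{-396961} = \left(-88 - 248\right) \left(- \frac{1}{318254}\right) - - \frac{348142}{396961} = \left(-336\right) \left(- \frac{1}{318254}\right) + \frac{348142}{396961} = \frac{168}{159127} + \frac{348142}{396961} = \frac{55465481482}{63167213047}$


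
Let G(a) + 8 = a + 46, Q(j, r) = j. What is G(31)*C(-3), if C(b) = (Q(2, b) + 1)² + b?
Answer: 414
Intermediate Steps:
G(a) = 38 + a (G(a) = -8 + (a + 46) = -8 + (46 + a) = 38 + a)
C(b) = 9 + b (C(b) = (2 + 1)² + b = 3² + b = 9 + b)
G(31)*C(-3) = (38 + 31)*(9 - 3) = 69*6 = 414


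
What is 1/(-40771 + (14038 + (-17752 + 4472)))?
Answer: -1/40013 ≈ -2.4992e-5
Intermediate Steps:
1/(-40771 + (14038 + (-17752 + 4472))) = 1/(-40771 + (14038 - 13280)) = 1/(-40771 + 758) = 1/(-40013) = -1/40013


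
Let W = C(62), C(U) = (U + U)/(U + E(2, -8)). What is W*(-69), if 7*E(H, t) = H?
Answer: -14973/109 ≈ -137.37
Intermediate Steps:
E(H, t) = H/7
C(U) = 2*U/(2/7 + U) (C(U) = (U + U)/(U + (⅐)*2) = (2*U)/(U + 2/7) = (2*U)/(2/7 + U) = 2*U/(2/7 + U))
W = 217/109 (W = 14*62/(2 + 7*62) = 14*62/(2 + 434) = 14*62/436 = 14*62*(1/436) = 217/109 ≈ 1.9908)
W*(-69) = (217/109)*(-69) = -14973/109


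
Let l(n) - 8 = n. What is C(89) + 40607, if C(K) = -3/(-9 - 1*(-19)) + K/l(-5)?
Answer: 1219091/30 ≈ 40636.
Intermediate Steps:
l(n) = 8 + n
C(K) = -3/10 + K/3 (C(K) = -3/(-9 - 1*(-19)) + K/(8 - 5) = -3/(-9 + 19) + K/3 = -3/10 + K*(⅓) = -3*⅒ + K/3 = -3/10 + K/3)
C(89) + 40607 = (-3/10 + (⅓)*89) + 40607 = (-3/10 + 89/3) + 40607 = 881/30 + 40607 = 1219091/30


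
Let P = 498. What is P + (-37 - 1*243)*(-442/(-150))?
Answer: -4906/15 ≈ -327.07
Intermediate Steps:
P + (-37 - 1*243)*(-442/(-150)) = 498 + (-37 - 1*243)*(-442/(-150)) = 498 + (-37 - 243)*(-442*(-1/150)) = 498 - 280*221/75 = 498 - 12376/15 = -4906/15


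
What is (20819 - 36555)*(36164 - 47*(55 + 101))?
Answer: -453700352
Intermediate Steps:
(20819 - 36555)*(36164 - 47*(55 + 101)) = -15736*(36164 - 47*156) = -15736*(36164 - 7332) = -15736*28832 = -453700352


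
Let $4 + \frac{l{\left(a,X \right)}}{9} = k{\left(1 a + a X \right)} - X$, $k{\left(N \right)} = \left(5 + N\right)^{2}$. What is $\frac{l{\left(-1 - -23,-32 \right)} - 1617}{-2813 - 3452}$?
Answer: $- \frac{4123596}{6265} \approx -658.2$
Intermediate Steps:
$l{\left(a,X \right)} = -36 - 9 X + 9 \left(5 + a + X a\right)^{2}$ ($l{\left(a,X \right)} = -36 + 9 \left(\left(5 + \left(1 a + a X\right)\right)^{2} - X\right) = -36 + 9 \left(\left(5 + \left(a + X a\right)\right)^{2} - X\right) = -36 + 9 \left(\left(5 + a + X a\right)^{2} - X\right) = -36 - \left(- 9 \left(5 + a + X a\right)^{2} + 9 X\right) = -36 - 9 X + 9 \left(5 + a + X a\right)^{2}$)
$\frac{l{\left(-1 - -23,-32 \right)} - 1617}{-2813 - 3452} = \frac{\left(-36 - -288 + 9 \left(5 + \left(-1 - -23\right) \left(1 - 32\right)\right)^{2}\right) - 1617}{-2813 - 3452} = \frac{\left(-36 + 288 + 9 \left(5 + \left(-1 + 23\right) \left(-31\right)\right)^{2}\right) - 1617}{-6265} = \left(\left(-36 + 288 + 9 \left(5 + 22 \left(-31\right)\right)^{2}\right) - 1617\right) \left(- \frac{1}{6265}\right) = \left(\left(-36 + 288 + 9 \left(5 - 682\right)^{2}\right) - 1617\right) \left(- \frac{1}{6265}\right) = \left(\left(-36 + 288 + 9 \left(-677\right)^{2}\right) - 1617\right) \left(- \frac{1}{6265}\right) = \left(\left(-36 + 288 + 9 \cdot 458329\right) - 1617\right) \left(- \frac{1}{6265}\right) = \left(\left(-36 + 288 + 4124961\right) - 1617\right) \left(- \frac{1}{6265}\right) = \left(4125213 - 1617\right) \left(- \frac{1}{6265}\right) = 4123596 \left(- \frac{1}{6265}\right) = - \frac{4123596}{6265}$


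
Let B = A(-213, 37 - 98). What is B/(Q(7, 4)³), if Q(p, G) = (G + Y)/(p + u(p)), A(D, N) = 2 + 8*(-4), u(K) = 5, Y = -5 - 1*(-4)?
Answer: -1920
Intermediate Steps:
Y = -1 (Y = -5 + 4 = -1)
A(D, N) = -30 (A(D, N) = 2 - 32 = -30)
Q(p, G) = (-1 + G)/(5 + p) (Q(p, G) = (G - 1)/(p + 5) = (-1 + G)/(5 + p))
B = -30
B/(Q(7, 4)³) = -30*(5 + 7)³/(-1 + 4)³ = -30/((3/12)³) = -30/(((1/12)*3)³) = -30/((¼)³) = -30/1/64 = -30*64 = -1920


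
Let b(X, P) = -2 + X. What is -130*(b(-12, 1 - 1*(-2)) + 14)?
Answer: 0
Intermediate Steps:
-130*(b(-12, 1 - 1*(-2)) + 14) = -130*((-2 - 12) + 14) = -130*(-14 + 14) = -130*0 = 0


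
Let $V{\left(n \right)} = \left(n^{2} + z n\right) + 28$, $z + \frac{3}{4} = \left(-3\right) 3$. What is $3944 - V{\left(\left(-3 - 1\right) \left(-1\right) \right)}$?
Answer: $3939$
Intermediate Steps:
$z = - \frac{39}{4}$ ($z = - \frac{3}{4} - 9 = - \frac{39}{4} \approx -9.75$)
$V{\left(n \right)} = 28 + n^{2} - \frac{39 n}{4}$ ($V{\left(n \right)} = \left(n^{2} - \frac{39 n}{4}\right) + 28 = 28 + n^{2} - \frac{39 n}{4}$)
$3944 - V{\left(\left(-3 - 1\right) \left(-1\right) \right)} = 3944 - \left(28 + \left(\left(-3 - 1\right) \left(-1\right)\right)^{2} - \frac{39 \left(-3 - 1\right) \left(-1\right)}{4}\right) = 3944 - \left(28 + \left(\left(-4\right) \left(-1\right)\right)^{2} - \frac{39 \left(\left(-4\right) \left(-1\right)\right)}{4}\right) = 3944 - \left(28 + 4^{2} - 39\right) = 3944 - \left(28 + 16 - 39\right) = 3944 - 5 = 3939$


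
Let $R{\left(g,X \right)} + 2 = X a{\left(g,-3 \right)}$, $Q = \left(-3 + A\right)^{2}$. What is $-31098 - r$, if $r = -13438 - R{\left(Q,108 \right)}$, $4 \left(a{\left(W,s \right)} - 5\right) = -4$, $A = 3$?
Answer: $-17230$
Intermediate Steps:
$a{\left(W,s \right)} = 4$ ($a{\left(W,s \right)} = 5 + \frac{1}{4} \left(-4\right) = 5 - 1 = 4$)
$Q = 0$ ($Q = \left(-3 + 3\right)^{2} = 0^{2} = 0$)
$R{\left(g,X \right)} = -2 + 4 X$ ($R{\left(g,X \right)} = -2 + X 4 = -2 + 4 X$)
$r = -13868$ ($r = -13438 - \left(-2 + 4 \cdot 108\right) = -13438 - \left(-2 + 432\right) = -13438 - 430 = -13868$)
$-31098 - r = -31098 - -13868 = -31098 + 13868 = -17230$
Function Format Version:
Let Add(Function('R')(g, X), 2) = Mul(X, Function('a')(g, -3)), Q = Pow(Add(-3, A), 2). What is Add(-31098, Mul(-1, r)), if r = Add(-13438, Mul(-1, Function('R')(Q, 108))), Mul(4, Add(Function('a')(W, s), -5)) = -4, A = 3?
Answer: -17230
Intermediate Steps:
Function('a')(W, s) = 4 (Function('a')(W, s) = Add(5, Mul(Rational(1, 4), -4)) = Add(5, -1) = 4)
Q = 0 (Q = Pow(Add(-3, 3), 2) = Pow(0, 2) = 0)
Function('R')(g, X) = Add(-2, Mul(4, X)) (Function('R')(g, X) = Add(-2, Mul(X, 4)) = Add(-2, Mul(4, X)))
r = -13868 (r = Add(-13438, Mul(-1, Add(-2, Mul(4, 108)))) = Add(-13438, Mul(-1, Add(-2, 432))) = Add(-13438, Mul(-1, 430)) = Add(-13438, -430) = -13868)
Add(-31098, Mul(-1, r)) = Add(-31098, Mul(-1, -13868)) = Add(-31098, 13868) = -17230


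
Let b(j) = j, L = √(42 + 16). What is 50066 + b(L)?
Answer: 50066 + √58 ≈ 50074.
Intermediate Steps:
L = √58 ≈ 7.6158
50066 + b(L) = 50066 + √58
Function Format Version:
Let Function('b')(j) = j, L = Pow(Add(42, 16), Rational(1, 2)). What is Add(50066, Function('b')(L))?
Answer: Add(50066, Pow(58, Rational(1, 2))) ≈ 50074.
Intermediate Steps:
L = Pow(58, Rational(1, 2)) ≈ 7.6158
Add(50066, Function('b')(L)) = Add(50066, Pow(58, Rational(1, 2)))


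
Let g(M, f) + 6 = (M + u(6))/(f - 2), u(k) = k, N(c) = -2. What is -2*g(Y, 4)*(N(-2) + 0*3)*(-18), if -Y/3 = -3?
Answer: -108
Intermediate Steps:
Y = 9 (Y = -3*(-3) = 9)
g(M, f) = -6 + (6 + M)/(-2 + f) (g(M, f) = -6 + (M + 6)/(f - 2) = -6 + (6 + M)/(-2 + f))
-2*g(Y, 4)*(N(-2) + 0*3)*(-18) = -2*(18 + 9 - 6*4)/(-2 + 4)*(-2 + 0*3)*(-18) = -2*(18 + 9 - 24)/2*(-2 + 0)*(-18) = -2*(½)*3*(-2)*(-18) = -3*(-2)*(-18) = -2*(-3)*(-18) = 6*(-18) = -108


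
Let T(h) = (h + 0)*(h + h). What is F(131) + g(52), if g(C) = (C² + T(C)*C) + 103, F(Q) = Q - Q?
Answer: 284023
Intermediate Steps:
F(Q) = 0
T(h) = 2*h² (T(h) = h*(2*h) = 2*h²)
g(C) = 103 + C² + 2*C³ (g(C) = (C² + (2*C²)*C) + 103 = (C² + 2*C³) + 103 = 103 + C² + 2*C³)
F(131) + g(52) = 0 + (103 + 52² + 2*52³) = 0 + (103 + 2704 + 2*140608) = 0 + (103 + 2704 + 281216) = 0 + 284023 = 284023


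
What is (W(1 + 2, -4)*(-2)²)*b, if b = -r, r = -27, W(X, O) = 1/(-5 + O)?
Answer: -12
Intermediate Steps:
b = 27 (b = -1*(-27) = 27)
(W(1 + 2, -4)*(-2)²)*b = ((-2)²/(-5 - 4))*27 = (4/(-9))*27 = -⅑*4*27 = -4/9*27 = -12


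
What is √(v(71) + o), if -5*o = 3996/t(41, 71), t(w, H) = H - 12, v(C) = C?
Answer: √4999955/295 ≈ 7.5799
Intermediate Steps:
t(w, H) = -12 + H
o = -3996/295 (o = -3996/(5*(-12 + 71)) = -3996/(5*59) = -⅕*3996/59 = -3996/295 ≈ -13.546)
√(v(71) + o) = √(71 - 3996/295) = √(16949/295) = √4999955/295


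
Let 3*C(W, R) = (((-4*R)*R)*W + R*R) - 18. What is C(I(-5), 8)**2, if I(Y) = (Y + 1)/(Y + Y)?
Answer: 8836/25 ≈ 353.44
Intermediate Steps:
I(Y) = (1 + Y)/(2*Y) (I(Y) = (1 + Y)/((2*Y)) = (1 + Y)*(1/(2*Y)) = (1 + Y)/(2*Y))
C(W, R) = -6 + R**2/3 - 4*W*R**2/3 (C(W, R) = ((((-4*R)*R)*W + R*R) - 18)/3 = (((-4*R**2)*W + R**2) - 18)/3 = ((-4*W*R**2 + R**2) - 18)/3 = ((R**2 - 4*W*R**2) - 18)/3 = (-18 + R**2 - 4*W*R**2)/3 = -6 + R**2/3 - 4*W*R**2/3)
C(I(-5), 8)**2 = (-6 + (1/3)*8**2 - 4/3*(1/2)*(1 - 5)/(-5)*8**2)**2 = (-6 + (1/3)*64 - 4/3*(1/2)*(-1/5)*(-4)*64)**2 = (-6 + 64/3 - 4/3*2/5*64)**2 = (-6 + 64/3 - 512/15)**2 = (-94/5)**2 = 8836/25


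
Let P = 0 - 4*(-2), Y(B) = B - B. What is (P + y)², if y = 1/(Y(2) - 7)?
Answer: 3025/49 ≈ 61.735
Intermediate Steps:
Y(B) = 0
y = -⅐ (y = 1/(0 - 7) = 1/(-7) = -⅐ ≈ -0.14286)
P = 8 (P = 0 + 8 = 8)
(P + y)² = (8 - ⅐)² = (55/7)² = 3025/49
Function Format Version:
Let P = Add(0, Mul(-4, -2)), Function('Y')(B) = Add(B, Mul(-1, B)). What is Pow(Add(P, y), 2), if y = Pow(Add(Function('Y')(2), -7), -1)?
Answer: Rational(3025, 49) ≈ 61.735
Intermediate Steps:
Function('Y')(B) = 0
y = Rational(-1, 7) (y = Pow(Add(0, -7), -1) = Pow(-7, -1) = Rational(-1, 7) ≈ -0.14286)
P = 8 (P = Add(0, 8) = 8)
Pow(Add(P, y), 2) = Pow(Add(8, Rational(-1, 7)), 2) = Pow(Rational(55, 7), 2) = Rational(3025, 49)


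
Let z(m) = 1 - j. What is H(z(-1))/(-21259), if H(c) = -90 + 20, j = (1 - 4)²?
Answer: 10/3037 ≈ 0.0032927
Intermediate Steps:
j = 9 (j = (-3)² = 9)
z(m) = -8 (z(m) = 1 - 1*9 = 1 - 9 = -8)
H(c) = -70
H(z(-1))/(-21259) = -70/(-21259) = -70*(-1/21259) = 10/3037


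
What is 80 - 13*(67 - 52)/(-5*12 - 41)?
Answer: 8275/101 ≈ 81.931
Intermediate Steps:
80 - 13*(67 - 52)/(-5*12 - 41) = 80 - 195/(-60 - 41) = 80 - 195/(-101) = 80 - 195*(-1)/101 = 80 - 13*(-15/101) = 80 + 195/101 = 8275/101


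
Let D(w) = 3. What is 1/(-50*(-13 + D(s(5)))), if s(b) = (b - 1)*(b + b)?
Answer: 1/500 ≈ 0.0020000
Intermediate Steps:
s(b) = 2*b*(-1 + b) (s(b) = (-1 + b)*(2*b) = 2*b*(-1 + b))
1/(-50*(-13 + D(s(5)))) = 1/(-50*(-13 + 3)) = 1/(-50*(-10)) = 1/500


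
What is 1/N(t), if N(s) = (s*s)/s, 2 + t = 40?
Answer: 1/38 ≈ 0.026316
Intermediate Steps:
t = 38 (t = -2 + 40 = 38)
N(s) = s (N(s) = s²/s = s)
1/N(t) = 1/38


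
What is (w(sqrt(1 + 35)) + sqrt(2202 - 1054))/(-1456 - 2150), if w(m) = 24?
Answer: -4/601 - sqrt(287)/1803 ≈ -0.016052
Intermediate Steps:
(w(sqrt(1 + 35)) + sqrt(2202 - 1054))/(-1456 - 2150) = (24 + sqrt(2202 - 1054))/(-1456 - 2150) = (24 + sqrt(1148))/(-3606) = (24 + 2*sqrt(287))*(-1/3606) = -4/601 - sqrt(287)/1803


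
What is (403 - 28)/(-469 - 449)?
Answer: -125/306 ≈ -0.40850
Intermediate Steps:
(403 - 28)/(-469 - 449) = 375/(-918) = 375*(-1/918) = -125/306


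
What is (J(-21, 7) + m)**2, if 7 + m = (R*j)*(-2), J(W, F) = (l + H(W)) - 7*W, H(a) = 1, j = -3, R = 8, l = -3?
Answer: 34596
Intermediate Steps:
J(W, F) = -2 - 7*W (J(W, F) = (-3 + 1) - 7*W = -2 - 7*W)
m = 41 (m = -7 + (8*(-3))*(-2) = -7 - 24*(-2) = -7 + 48 = 41)
(J(-21, 7) + m)**2 = ((-2 - 7*(-21)) + 41)**2 = ((-2 + 147) + 41)**2 = (145 + 41)**2 = 186**2 = 34596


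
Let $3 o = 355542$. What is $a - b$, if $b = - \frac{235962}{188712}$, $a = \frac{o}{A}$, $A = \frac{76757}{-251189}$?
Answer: $- \frac{312101521215151}{804720388} \approx -3.8784 \cdot 10^{5}$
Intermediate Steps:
$o = 118514$ ($o = \frac{1}{3} \cdot 355542 = 118514$)
$A = - \frac{76757}{251189}$ ($A = 76757 \left(- \frac{1}{251189}\right) = - \frac{76757}{251189} \approx -0.30557$)
$a = - \frac{29769413146}{76757}$ ($a = \frac{118514}{- \frac{76757}{251189}} = 118514 \left(- \frac{251189}{76757}\right) = - \frac{29769413146}{76757} \approx -3.8784 \cdot 10^{5}$)
$b = - \frac{13109}{10484}$ ($b = \left(-235962\right) \frac{1}{188712} = - \frac{13109}{10484} \approx -1.2504$)
$a - b = - \frac{29769413146}{76757} - - \frac{13109}{10484} = - \frac{29769413146}{76757} + \frac{13109}{10484} = - \frac{312101521215151}{804720388}$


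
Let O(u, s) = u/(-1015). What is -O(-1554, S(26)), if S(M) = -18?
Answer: -222/145 ≈ -1.5310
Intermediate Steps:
O(u, s) = -u/1015 (O(u, s) = u*(-1/1015) = -u/1015)
-O(-1554, S(26)) = -(-1)*(-1554)/1015 = -1*222/145 = -222/145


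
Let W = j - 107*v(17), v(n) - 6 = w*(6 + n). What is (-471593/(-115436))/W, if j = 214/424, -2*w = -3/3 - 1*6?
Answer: -24994429/56623060681 ≈ -0.00044142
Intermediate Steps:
w = 7/2 (w = -(-3/3 - 1*6)/2 = -(-3*⅓ - 6)/2 = -(-1 - 6)/2 = -½*(-7) = 7/2 ≈ 3.5000)
v(n) = 27 + 7*n/2 (v(n) = 6 + 7*(6 + n)/2 = 6 + (21 + 7*n/2) = 27 + 7*n/2)
j = 107/212 (j = 214*(1/424) = 107/212 ≈ 0.50472)
W = -1962059/212 (W = 107/212 - 107*(27 + (7/2)*17) = 107/212 - 107*(27 + 119/2) = 107/212 - 107*173/2 = 107/212 - 18511/2 = -1962059/212 ≈ -9255.0)
(-471593/(-115436))/W = (-471593/(-115436))/(-1962059/212) = -471593*(-1/115436)*(-212/1962059) = (471593/115436)*(-212/1962059) = -24994429/56623060681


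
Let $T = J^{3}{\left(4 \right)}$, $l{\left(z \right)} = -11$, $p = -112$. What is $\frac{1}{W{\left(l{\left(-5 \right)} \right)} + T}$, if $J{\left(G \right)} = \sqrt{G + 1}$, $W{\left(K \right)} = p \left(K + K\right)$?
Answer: $\frac{2464}{6071171} - \frac{5 \sqrt{5}}{6071171} \approx 0.00040401$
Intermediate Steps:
$W{\left(K \right)} = - 224 K$ ($W{\left(K \right)} = - 112 \left(K + K\right) = - 112 \cdot 2 K = - 224 K$)
$J{\left(G \right)} = \sqrt{1 + G}$
$T = 5 \sqrt{5}$ ($T = \left(\sqrt{1 + 4}\right)^{3} = \left(\sqrt{5}\right)^{3} = 5 \sqrt{5} \approx 11.18$)
$\frac{1}{W{\left(l{\left(-5 \right)} \right)} + T} = \frac{1}{\left(-224\right) \left(-11\right) + 5 \sqrt{5}} = \frac{1}{2464 + 5 \sqrt{5}}$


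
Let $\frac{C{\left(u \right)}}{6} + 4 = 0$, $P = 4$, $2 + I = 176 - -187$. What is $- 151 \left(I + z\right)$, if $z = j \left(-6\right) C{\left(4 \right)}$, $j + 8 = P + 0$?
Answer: $32465$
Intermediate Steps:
$I = 361$ ($I = -2 + \left(176 - -187\right) = -2 + \left(176 + 187\right) = -2 + 363 = 361$)
$C{\left(u \right)} = -24$ ($C{\left(u \right)} = -24 + 6 \cdot 0 = -24 + 0 = -24$)
$j = -4$ ($j = -8 + \left(4 + 0\right) = -8 + 4 = -4$)
$z = -576$ ($z = \left(-4\right) \left(-6\right) \left(-24\right) = 24 \left(-24\right) = -576$)
$- 151 \left(I + z\right) = - 151 \left(361 - 576\right) = \left(-151\right) \left(-215\right) = 32465$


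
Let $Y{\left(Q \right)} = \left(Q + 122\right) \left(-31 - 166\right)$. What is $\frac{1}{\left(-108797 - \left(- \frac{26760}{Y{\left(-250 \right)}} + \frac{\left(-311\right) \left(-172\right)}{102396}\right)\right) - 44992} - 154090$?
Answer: $- \frac{1912085973731612218}{12408890736913} \approx -1.5409 \cdot 10^{5}$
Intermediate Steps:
$Y{\left(Q \right)} = -24034 - 197 Q$ ($Y{\left(Q \right)} = \left(122 + Q\right) \left(-197\right) = -24034 - 197 Q$)
$\frac{1}{\left(-108797 - \left(- \frac{26760}{Y{\left(-250 \right)}} + \frac{\left(-311\right) \left(-172\right)}{102396}\right)\right) - 44992} - 154090 = \frac{1}{\left(-108797 - \left(- \frac{26760}{-24034 - -49250} + \frac{\left(-311\right) \left(-172\right)}{102396}\right)\right) - 44992} - 154090 = \frac{1}{\left(-108797 - \left(- \frac{26760}{-24034 + 49250} + 53492 \cdot \frac{1}{102396}\right)\right) - 44992} - 154090 = \frac{1}{\left(-108797 - \left(- \frac{26760}{25216} + \frac{13373}{25599}\right)\right) - 44992} - 154090 = \frac{1}{\left(-108797 - \left(\left(-26760\right) \frac{1}{25216} + \frac{13373}{25599}\right)\right) - 44992} - 154090 = \frac{1}{\left(-108797 - \left(- \frac{3345}{3152} + \frac{13373}{25599}\right)\right) - 44992} - 154090 = \frac{1}{\left(-108797 - - \frac{43476959}{80688048}\right) - 44992} - 154090 = \frac{1}{\left(-108797 + \frac{43476959}{80688048}\right) - 44992} - 154090 = \frac{1}{- \frac{8778574081297}{80688048} - 44992} - 154090 = \frac{1}{- \frac{12408890736913}{80688048}} - 154090 = - \frac{80688048}{12408890736913} - 154090 = - \frac{1912085973731612218}{12408890736913}$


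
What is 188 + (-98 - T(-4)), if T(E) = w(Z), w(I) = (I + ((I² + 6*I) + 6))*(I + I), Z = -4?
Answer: 42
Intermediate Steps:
w(I) = 2*I*(6 + I² + 7*I) (w(I) = (I + (6 + I² + 6*I))*(2*I) = (6 + I² + 7*I)*(2*I) = 2*I*(6 + I² + 7*I))
T(E) = 48 (T(E) = 2*(-4)*(6 + (-4)² + 7*(-4)) = 2*(-4)*(6 + 16 - 28) = 2*(-4)*(-6) = 48)
188 + (-98 - T(-4)) = 188 + (-98 - 1*48) = 188 + (-98 - 48) = 188 - 146 = 42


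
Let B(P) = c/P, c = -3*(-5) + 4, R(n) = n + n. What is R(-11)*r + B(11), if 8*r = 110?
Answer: -6617/22 ≈ -300.77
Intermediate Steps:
r = 55/4 (r = (⅛)*110 = 55/4 ≈ 13.750)
R(n) = 2*n
c = 19 (c = 15 + 4 = 19)
B(P) = 19/P
R(-11)*r + B(11) = (2*(-11))*(55/4) + 19/11 = -22*55/4 + 19*(1/11) = -605/2 + 19/11 = -6617/22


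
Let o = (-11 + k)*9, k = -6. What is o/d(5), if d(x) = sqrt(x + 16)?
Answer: -51*sqrt(21)/7 ≈ -33.387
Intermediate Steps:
o = -153 (o = (-11 - 6)*9 = -17*9 = -153)
d(x) = sqrt(16 + x)
o/d(5) = -153/sqrt(16 + 5) = -153*sqrt(21)/21 = -51*sqrt(21)/7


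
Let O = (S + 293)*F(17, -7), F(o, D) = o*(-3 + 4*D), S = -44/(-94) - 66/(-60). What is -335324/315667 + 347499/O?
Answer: -767898278534/232642016177 ≈ -3.3008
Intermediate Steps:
S = 737/470 (S = -44*(-1/94) - 66*(-1/60) = 22/47 + 11/10 = 737/470 ≈ 1.5681)
O = -72961569/470 (O = (737/470 + 293)*(17*(-3 + 4*(-7))) = 138447*(17*(-3 - 28))/470 = 138447*(17*(-31))/470 = (138447/470)*(-527) = -72961569/470 ≈ -1.5524e+5)
-335324/315667 + 347499/O = -335324/315667 + 347499/(-72961569/470) = -335324*1/315667 + 347499*(-470/72961569) = -30484/28697 - 18147170/8106841 = -767898278534/232642016177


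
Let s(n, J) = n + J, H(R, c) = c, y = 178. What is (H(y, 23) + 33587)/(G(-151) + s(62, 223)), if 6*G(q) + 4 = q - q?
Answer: 100830/853 ≈ 118.21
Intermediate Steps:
G(q) = -⅔ (G(q) = -⅔ + (q - q)/6 = -⅔ + (⅙)*0 = -⅔ + 0 = -⅔)
s(n, J) = J + n
(H(y, 23) + 33587)/(G(-151) + s(62, 223)) = (23 + 33587)/(-⅔ + (223 + 62)) = 33610/(-⅔ + 285) = 33610/(853/3) = 33610*(3/853) = 100830/853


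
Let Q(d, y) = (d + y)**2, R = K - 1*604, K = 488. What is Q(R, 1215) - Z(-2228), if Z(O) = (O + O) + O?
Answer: 1214485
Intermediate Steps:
R = -116 (R = 488 - 1*604 = 488 - 604 = -116)
Z(O) = 3*O (Z(O) = 2*O + O = 3*O)
Q(R, 1215) - Z(-2228) = (-116 + 1215)**2 - 3*(-2228) = 1099**2 - 1*(-6684) = 1207801 + 6684 = 1214485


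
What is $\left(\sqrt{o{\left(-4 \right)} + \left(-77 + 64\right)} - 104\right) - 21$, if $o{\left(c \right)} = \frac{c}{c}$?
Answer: $-125 + 2 i \sqrt{3} \approx -125.0 + 3.4641 i$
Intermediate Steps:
$o{\left(c \right)} = 1$
$\left(\sqrt{o{\left(-4 \right)} + \left(-77 + 64\right)} - 104\right) - 21 = \left(\sqrt{1 + \left(-77 + 64\right)} - 104\right) - 21 = \left(\sqrt{1 - 13} - 104\right) - 21 = \left(\sqrt{-12} - 104\right) - 21 = \left(2 i \sqrt{3} - 104\right) - 21 = \left(-104 + 2 i \sqrt{3}\right) - 21 = -125 + 2 i \sqrt{3}$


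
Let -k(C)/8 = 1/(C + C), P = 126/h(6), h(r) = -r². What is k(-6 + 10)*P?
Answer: 7/2 ≈ 3.5000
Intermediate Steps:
P = -7/2 (P = 126/((-1*6²)) = 126/((-1*36)) = 126/(-36) = 126*(-1/36) = -7/2 ≈ -3.5000)
k(C) = -4/C (k(C) = -8/(C + C) = -8*1/(2*C) = -4/C)
k(-6 + 10)*P = -4/(-6 + 10)*(-7/2) = -4/4*(-7/2) = -4*¼*(-7/2) = -1*(-7/2) = 7/2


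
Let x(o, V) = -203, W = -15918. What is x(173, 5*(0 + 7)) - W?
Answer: 15715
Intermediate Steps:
x(173, 5*(0 + 7)) - W = -203 - 1*(-15918) = -203 + 15918 = 15715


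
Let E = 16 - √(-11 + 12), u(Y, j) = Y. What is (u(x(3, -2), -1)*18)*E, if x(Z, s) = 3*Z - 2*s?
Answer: 3510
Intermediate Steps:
x(Z, s) = -2*s + 3*Z
E = 15 (E = 16 - √1 = 16 - 1*1 = 16 - 1 = 15)
(u(x(3, -2), -1)*18)*E = ((-2*(-2) + 3*3)*18)*15 = ((4 + 9)*18)*15 = (13*18)*15 = 234*15 = 3510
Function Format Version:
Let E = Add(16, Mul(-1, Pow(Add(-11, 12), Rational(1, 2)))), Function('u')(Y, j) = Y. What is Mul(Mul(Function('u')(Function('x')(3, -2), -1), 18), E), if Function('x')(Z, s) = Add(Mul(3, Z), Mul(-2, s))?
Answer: 3510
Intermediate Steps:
Function('x')(Z, s) = Add(Mul(-2, s), Mul(3, Z))
E = 15 (E = Add(16, Mul(-1, Pow(1, Rational(1, 2)))) = Add(16, Mul(-1, 1)) = Add(16, -1) = 15)
Mul(Mul(Function('u')(Function('x')(3, -2), -1), 18), E) = Mul(Mul(Add(Mul(-2, -2), Mul(3, 3)), 18), 15) = Mul(Mul(Add(4, 9), 18), 15) = Mul(Mul(13, 18), 15) = Mul(234, 15) = 3510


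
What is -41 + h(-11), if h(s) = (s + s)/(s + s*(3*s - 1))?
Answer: -1355/33 ≈ -41.061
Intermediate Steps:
h(s) = 2*s/(s + s*(-1 + 3*s)) (h(s) = (2*s)/(s + s*(-1 + 3*s)) = 2*s/(s + s*(-1 + 3*s)))
-41 + h(-11) = -41 + (⅔)/(-11) = -41 + (⅔)*(-1/11) = -41 - 2/33 = -1355/33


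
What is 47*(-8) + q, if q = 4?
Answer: -372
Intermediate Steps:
47*(-8) + q = 47*(-8) + 4 = -376 + 4 = -372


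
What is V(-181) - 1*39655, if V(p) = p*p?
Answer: -6894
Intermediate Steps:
V(p) = p²
V(-181) - 1*39655 = (-181)² - 1*39655 = 32761 - 39655 = -6894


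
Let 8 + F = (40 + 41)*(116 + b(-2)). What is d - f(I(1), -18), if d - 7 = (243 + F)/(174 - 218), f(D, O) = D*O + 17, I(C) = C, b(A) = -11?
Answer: -2097/11 ≈ -190.64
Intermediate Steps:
F = 8497 (F = -8 + (40 + 41)*(116 - 11) = -8 + 81*105 = -8 + 8505 = 8497)
f(D, O) = 17 + D*O
d = -2108/11 (d = 7 + (243 + 8497)/(174 - 218) = 7 + 8740/(-44) = 7 + 8740*(-1/44) = 7 - 2185/11 = -2108/11 ≈ -191.64)
d - f(I(1), -18) = -2108/11 - (17 + 1*(-18)) = -2108/11 - (17 - 18) = -2108/11 - 1*(-1) = -2108/11 + 1 = -2097/11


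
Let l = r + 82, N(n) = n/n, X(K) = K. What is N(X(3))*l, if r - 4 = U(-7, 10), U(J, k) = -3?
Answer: 83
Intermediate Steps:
N(n) = 1
r = 1 (r = 4 - 3 = 1)
l = 83 (l = 1 + 82 = 83)
N(X(3))*l = 1*83 = 83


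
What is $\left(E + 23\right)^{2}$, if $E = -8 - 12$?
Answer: $9$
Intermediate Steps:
$E = -20$
$\left(E + 23\right)^{2} = \left(-20 + 23\right)^{2} = 3^{2} = 9$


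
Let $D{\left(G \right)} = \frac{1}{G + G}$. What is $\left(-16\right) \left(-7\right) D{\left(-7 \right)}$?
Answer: $-8$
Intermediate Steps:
$D{\left(G \right)} = \frac{1}{2 G}$
$\left(-16\right) \left(-7\right) D{\left(-7 \right)} = \left(-16\right) \left(-7\right) \frac{1}{2 \left(-7\right)} = 112 \cdot \frac{1}{2} \left(- \frac{1}{7}\right) = 112 \left(- \frac{1}{14}\right) = -8$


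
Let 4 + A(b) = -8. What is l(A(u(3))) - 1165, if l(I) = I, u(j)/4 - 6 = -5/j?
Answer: -1177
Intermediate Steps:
u(j) = 24 - 20/j (u(j) = 24 + 4*(-5/j) = 24 - 20/j)
A(b) = -12 (A(b) = -4 - 8 = -12)
l(A(u(3))) - 1165 = -12 - 1165 = -1177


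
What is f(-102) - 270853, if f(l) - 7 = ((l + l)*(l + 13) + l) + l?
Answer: -252894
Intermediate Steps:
f(l) = 7 + 2*l + 2*l*(13 + l) (f(l) = 7 + (((l + l)*(l + 13) + l) + l) = 7 + (((2*l)*(13 + l) + l) + l) = 7 + ((2*l*(13 + l) + l) + l) = 7 + ((l + 2*l*(13 + l)) + l) = 7 + (2*l + 2*l*(13 + l)) = 7 + 2*l + 2*l*(13 + l))
f(-102) - 270853 = (7 + 2*(-102)**2 + 28*(-102)) - 270853 = (7 + 2*10404 - 2856) - 270853 = (7 + 20808 - 2856) - 270853 = 17959 - 270853 = -252894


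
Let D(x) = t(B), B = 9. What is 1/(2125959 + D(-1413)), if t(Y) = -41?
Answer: 1/2125918 ≈ 4.7039e-7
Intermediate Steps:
D(x) = -41
1/(2125959 + D(-1413)) = 1/(2125959 - 41) = 1/2125918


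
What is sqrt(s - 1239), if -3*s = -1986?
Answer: I*sqrt(577) ≈ 24.021*I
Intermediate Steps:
s = 662 (s = -1/3*(-1986) = 662)
sqrt(s - 1239) = sqrt(662 - 1239) = sqrt(-577) = I*sqrt(577)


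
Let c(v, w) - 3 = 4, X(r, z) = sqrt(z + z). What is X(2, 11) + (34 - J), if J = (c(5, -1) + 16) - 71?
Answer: 82 + sqrt(22) ≈ 86.690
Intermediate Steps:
X(r, z) = sqrt(2)*sqrt(z) (X(r, z) = sqrt(2*z) = sqrt(2)*sqrt(z))
c(v, w) = 7 (c(v, w) = 3 + 4 = 7)
J = -48 (J = (7 + 16) - 71 = 23 - 71 = -48)
X(2, 11) + (34 - J) = sqrt(2)*sqrt(11) + (34 - 1*(-48)) = sqrt(22) + (34 + 48) = sqrt(22) + 82 = 82 + sqrt(22)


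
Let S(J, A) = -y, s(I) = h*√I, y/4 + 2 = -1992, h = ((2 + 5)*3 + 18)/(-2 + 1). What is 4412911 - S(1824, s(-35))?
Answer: 4404935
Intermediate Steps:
h = -39 (h = (7*3 + 18)/(-1) = (21 + 18)*(-1) = 39*(-1) = -39)
y = -7976 (y = -8 + 4*(-1992) = -8 - 7968 = -7976)
s(I) = -39*√I
S(J, A) = 7976 (S(J, A) = -1*(-7976) = 7976)
4412911 - S(1824, s(-35)) = 4412911 - 1*7976 = 4412911 - 7976 = 4404935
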